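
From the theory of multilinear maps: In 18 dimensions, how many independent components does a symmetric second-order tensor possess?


A symmetric rank-2 tensor in d dimensions has d(d+1)/2 independent components.
d = 18
d(d+1)/2 = 18 * 19 / 2 = 342 / 2 = 171

171


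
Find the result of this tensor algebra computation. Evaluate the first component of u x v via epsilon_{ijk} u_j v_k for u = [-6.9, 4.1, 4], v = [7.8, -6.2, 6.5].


(u x v)_1 = sum_{j,k} epsilon_{1jk} u_j v_k. Only permutations of (1,2,3) contribute; the two non-zero terms are:
eps_{123} u_2 v_3 = 1 * 4.1 * 6.5 = 26.65
eps_{132} u_3 v_2 = -1 * 4 * -6.2 = 24.8
(u x v)_1 = 51.45

51.45


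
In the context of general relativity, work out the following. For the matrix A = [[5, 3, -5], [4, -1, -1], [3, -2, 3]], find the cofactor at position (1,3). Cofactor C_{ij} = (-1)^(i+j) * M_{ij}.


To find cofactor C_{13}, delete row 1 and column 3.
The resulting 2x2 submatrix is: [[4, -1], [3, -2]]
Minor M_{13} = 4*-2 - -1*3
  = -8 - -3 = -5
Sign = (-1)^(1+3) = (-1)^4 = 1
Cofactor C_{13} = 1 * -5 = -5

-5


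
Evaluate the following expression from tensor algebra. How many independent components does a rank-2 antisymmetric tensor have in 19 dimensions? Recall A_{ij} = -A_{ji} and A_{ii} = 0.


An antisymmetric rank-2 tensor satisfies A_{ij} = -A_{ji}, so diagonal entries are zero.
The independent components are the upper-triangular entries: C(n, 2) = n(n-1)/2.
n = 19
C(19, 2) = 19 * 18 / 2 = 342 / 2 = 171

171


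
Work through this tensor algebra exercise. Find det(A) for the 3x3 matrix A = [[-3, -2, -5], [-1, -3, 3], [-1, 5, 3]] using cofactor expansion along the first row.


Expanding along the first row, det(A) = a11*M_11 - a12*M_12 + a13*M_13, where M_1j is the (1,j) minor.
Minor M_11 = -3*3 - 3*5 = -24
Minor M_12 = -1*3 - 3*-1 = 0
Minor M_13 = -1*5 - -3*-1 = -8
det = -3*(-24) - -2*(0) + -5*(-8)
    = 72 - 0 + 40
    = 112

112


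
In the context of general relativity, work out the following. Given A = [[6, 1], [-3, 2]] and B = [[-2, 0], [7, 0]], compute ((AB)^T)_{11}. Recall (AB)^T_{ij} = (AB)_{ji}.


(AB)^T_{ij} = (AB)_{ji} = sum_k A_{jk} B_{ki}.
For i=1, j=1 we need (AB)_{11}:
A_{11} * B_{11} = 6 * -2 = -12
A_{12} * B_{21} = 1 * 7 = 7
Sum = -12 + 7 = -5

-5


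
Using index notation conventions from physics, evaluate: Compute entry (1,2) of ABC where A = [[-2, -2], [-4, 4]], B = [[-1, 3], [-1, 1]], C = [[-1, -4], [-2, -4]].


(ABC)_{12} = sum_m (AB)_{1m} C_{m2}. First compute row 1 of AB.
(AB)_{11} = -2*-1 + -2*-1 = 4
(AB)_{12} = -2*3 + -2*1 = -8
Now contract with column 2 of C:
(AB)_{11} * C_{12} = 4 * -4 = -16
(AB)_{12} * C_{22} = -8 * -4 = 32
(ABC)_{12} = -16 + 32 = 16

16


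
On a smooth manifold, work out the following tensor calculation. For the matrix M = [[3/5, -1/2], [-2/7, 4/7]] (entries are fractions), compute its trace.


The trace is the sum of diagonal entries.
Diagonal: M[1,1] = 3/5, M[2,2] = 4/7
Tr(M) = 3/5 + 4/7
Computing step by step:
After adding M[1,1]: 3/5
After adding M[2,2]: 41/35
Tr(M) = 41/35

41/35


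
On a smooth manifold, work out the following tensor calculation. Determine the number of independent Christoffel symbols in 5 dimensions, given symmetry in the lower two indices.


Christoffel symbols Gamma^k_{ij} are symmetric in i,j, so there are d * d(d+1)/2 independent symbols.
d = 5
d(d+1)/2 = 5 * 6 / 2 = 15
Total = 5 * 15 = 75

75


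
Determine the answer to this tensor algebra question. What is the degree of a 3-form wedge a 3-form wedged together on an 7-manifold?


The degree of a wedge product is the sum of the degrees of the individual forms.
Degrees: 3, 3
Total degree = 3 + 3 = 6

6


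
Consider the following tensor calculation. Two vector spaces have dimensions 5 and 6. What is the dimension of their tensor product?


The dimension of a tensor product is the product of dimensions.
dim(V) = 5, dim(W) = 6
dim(V (x) W) = 5 * 6 = 30

30


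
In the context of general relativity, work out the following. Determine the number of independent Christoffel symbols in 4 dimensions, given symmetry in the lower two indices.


Christoffel symbols Gamma^k_{ij} are symmetric in i,j, so there are d * d(d+1)/2 independent symbols.
d = 4
d(d+1)/2 = 4 * 5 / 2 = 10
Total = 4 * 10 = 40

40


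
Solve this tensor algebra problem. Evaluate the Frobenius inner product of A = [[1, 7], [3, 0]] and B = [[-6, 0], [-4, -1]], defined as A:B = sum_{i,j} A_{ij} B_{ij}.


A:B = sum over all i,j of A_{ij} * B_{ij}.
Row 1: 1*-6=-6, 7*0=0 => row sum = -6
Row 2: 3*-4=-12, 0*-1=0 => row sum = -12
Total = -6 + -12 = -18

-18


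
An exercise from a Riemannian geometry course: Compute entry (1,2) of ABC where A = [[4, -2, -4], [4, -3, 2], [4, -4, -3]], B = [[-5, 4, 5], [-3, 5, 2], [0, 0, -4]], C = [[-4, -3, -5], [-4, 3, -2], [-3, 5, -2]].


(ABC)_{12} = sum_m (AB)_{1m} C_{m2}. First compute row 1 of AB.
(AB)_{11} = 4*-5 + -2*-3 + -4*0 = -14
(AB)_{12} = 4*4 + -2*5 + -4*0 = 6
(AB)_{13} = 4*5 + -2*2 + -4*-4 = 32
Now contract with column 2 of C:
(AB)_{11} * C_{12} = -14 * -3 = 42
(AB)_{12} * C_{22} = 6 * 3 = 18
(AB)_{13} * C_{32} = 32 * 5 = 160
(ABC)_{12} = 42 + 18 + 160 = 220

220


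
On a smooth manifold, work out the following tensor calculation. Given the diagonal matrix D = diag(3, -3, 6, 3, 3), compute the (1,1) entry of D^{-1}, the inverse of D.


For a diagonal matrix, the inverse has entries (D^{-1})_{ii} = 1/d_{ii}.
The diagonal entries are: d_{11} = 3, d_{22} = -3, d_{33} = 6, d_{44} = 3, d_{55} = 3
We need (D^{-1})_{11} = 1/d_{11} = 1/3 = 1/3

1/3


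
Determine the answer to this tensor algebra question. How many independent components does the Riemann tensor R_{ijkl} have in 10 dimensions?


The Riemann tensor in d dimensions has d^2(d^2 - 1)/12 independent components.
d = 10, so d^2 = 100
d^2 - 1 = 99
d^2(d^2 - 1) = 100 * 99 = 9900
Divide by 12: 9900 / 12 = 825

825


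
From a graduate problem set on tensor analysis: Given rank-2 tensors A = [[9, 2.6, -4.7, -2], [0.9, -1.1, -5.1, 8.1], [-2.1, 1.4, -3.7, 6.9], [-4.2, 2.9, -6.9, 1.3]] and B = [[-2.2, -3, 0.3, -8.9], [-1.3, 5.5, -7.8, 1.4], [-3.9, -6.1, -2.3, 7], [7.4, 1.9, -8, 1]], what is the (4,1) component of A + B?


Tensor addition is component-wise: (A + B)_{ij} = A_{ij} + B_{ij}.
A_{41} = -4.2
B_{41} = 7.4
(A + B)_{41} = -4.2 + 7.4 = 3.2

3.2


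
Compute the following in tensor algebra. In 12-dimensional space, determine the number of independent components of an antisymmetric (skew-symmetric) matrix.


An antisymmetric rank-2 tensor satisfies A_{ij} = -A_{ji}, so diagonal entries are zero.
The independent components are the upper-triangular entries: C(n, 2) = n(n-1)/2.
n = 12
C(12, 2) = 12 * 11 / 2 = 132 / 2 = 66

66


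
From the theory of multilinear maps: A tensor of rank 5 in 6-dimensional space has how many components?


The number of components of a rank-r tensor in d dimensions is d^r.
Here d = 6 and r = 5.
6^5 = 7776

7776


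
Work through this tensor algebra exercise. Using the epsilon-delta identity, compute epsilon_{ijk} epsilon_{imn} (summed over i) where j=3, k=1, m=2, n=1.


Using the identity: epsilon_{ijk} epsilon_{imn} = delta_{jm} delta_{kn} - delta_{jn} delta_{km}.
delta_{32} = 0
delta_{11} = 1
delta_{31} = 0
delta_{12} = 0
Result = 0 * 1 - 0 * 0 = 0 - 0 = 0

0


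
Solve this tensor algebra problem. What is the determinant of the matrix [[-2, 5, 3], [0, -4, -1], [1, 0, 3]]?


Expanding along the first row, det(A) = a11*M_11 - a12*M_12 + a13*M_13, where M_1j is the (1,j) minor.
Minor M_11 = -4*3 - -1*0 = -12
Minor M_12 = 0*3 - -1*1 = 1
Minor M_13 = 0*0 - -4*1 = 4
det = -2*(-12) - 5*(1) + 3*(4)
    = 24 - 5 + 12
    = 31

31


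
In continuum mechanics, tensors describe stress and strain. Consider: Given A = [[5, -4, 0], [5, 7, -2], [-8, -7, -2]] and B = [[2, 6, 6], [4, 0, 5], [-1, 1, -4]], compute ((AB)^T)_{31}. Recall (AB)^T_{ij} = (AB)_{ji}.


(AB)^T_{ij} = (AB)_{ji} = sum_k A_{jk} B_{ki}.
For i=3, j=1 we need (AB)_{13}:
A_{11} * B_{13} = 5 * 6 = 30
A_{12} * B_{23} = -4 * 5 = -20
A_{13} * B_{33} = 0 * -4 = 0
Sum = 30 + -20 + 0 = 10

10


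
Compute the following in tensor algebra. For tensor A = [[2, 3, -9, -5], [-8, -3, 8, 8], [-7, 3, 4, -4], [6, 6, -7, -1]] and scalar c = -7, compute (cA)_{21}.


Scalar multiplication: (cA)_{ij} = c * A_{ij}.
c = -7
A_{21} = -8
(cA)_{21} = -7 * -8 = 56

56


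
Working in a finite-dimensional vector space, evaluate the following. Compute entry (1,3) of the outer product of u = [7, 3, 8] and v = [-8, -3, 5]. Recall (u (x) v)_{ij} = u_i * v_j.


The outer product entry T_{ij} = u_i * v_j.
We need i=1, j=3.
u_1 = 7, v_3 = 5
T_{1,3} = 7 * 5 = 35

35


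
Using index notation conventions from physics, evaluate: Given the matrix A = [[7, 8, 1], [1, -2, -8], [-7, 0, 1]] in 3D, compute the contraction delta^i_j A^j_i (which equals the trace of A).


The contraction (trace) of a rank-2 tensor is the sum of its diagonal elements.
Diagonal entries: A[1,1] = 7, A[2,2] = -2, A[3,3] = 1
Tr(A) = 7 + -2 + 1 = 6

6


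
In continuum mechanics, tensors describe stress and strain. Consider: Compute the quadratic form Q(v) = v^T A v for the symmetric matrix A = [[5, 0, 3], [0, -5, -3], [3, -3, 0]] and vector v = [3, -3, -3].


First compute Av:
(Av)_1 = 5*3 + 0*-3 + 3*-3 = 6
(Av)_2 = 0*3 + -5*-3 + -3*-3 = 24
(Av)_3 = 3*3 + -3*-3 + 0*-3 = 18
Av = [6, 24, 18]
Then v^T (Av) = 3*6 + -3*24 + -3*18
= 18 + -72 + -54 = -108

-108


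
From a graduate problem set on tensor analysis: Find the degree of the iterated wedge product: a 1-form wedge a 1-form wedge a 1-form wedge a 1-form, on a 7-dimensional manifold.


The degree of a wedge product is the sum of the degrees of the individual forms.
Degrees: 1, 1, 1, 1
Total degree = 1 + 1 + 1 + 1 = 4

4


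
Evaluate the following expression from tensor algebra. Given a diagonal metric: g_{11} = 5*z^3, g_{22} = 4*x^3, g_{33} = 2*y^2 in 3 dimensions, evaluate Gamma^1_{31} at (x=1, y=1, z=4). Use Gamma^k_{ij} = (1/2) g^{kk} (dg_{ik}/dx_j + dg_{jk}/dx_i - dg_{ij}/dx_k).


For a diagonal metric, Gamma^k_{ij} = (1/2) g^{kk} (dg_{ik}/dx_j + dg_{jk}/dx_i - dg_{ij}/dx_k).
The metric is diagonal, so g_{ab} = 0 for a != b.
At the given point: g_{11} = 320, g_{22} = 4, g_{33} = 2
g^{11} = 1/320
dg_{31}/dx_1 = 0 (off-diagonal)
dg_{11}/dx_3 = dg_{11}/dx_3 = 240
dg_{31}/dx_1 = 0 (off-diagonal)
Numerator = 0 + 240 - 0 = 240
Gamma^1_{31} = 240 / (2 * 320) = 3/8

3/8


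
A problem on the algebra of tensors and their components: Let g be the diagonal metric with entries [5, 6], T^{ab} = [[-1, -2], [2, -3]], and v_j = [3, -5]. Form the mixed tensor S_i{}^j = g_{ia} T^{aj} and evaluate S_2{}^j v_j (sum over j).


Step 1: lower the first index. For a diagonal metric, g_{ia} T^{aj} = g_{ii} T^{ij} (no sum on i).
g_{22} = 6
S_2{}^1 = 6 * T^{21} = 6 * 2 = 12
S_2{}^2 = 6 * T^{22} = 6 * -3 = -18
Step 2: contract S_2{}^j with v_j.
S_2{}^1 * v_1 = 12 * 3 = 36
S_2{}^2 * v_2 = -18 * -5 = 90
Result = 36 + 90 = 126

126


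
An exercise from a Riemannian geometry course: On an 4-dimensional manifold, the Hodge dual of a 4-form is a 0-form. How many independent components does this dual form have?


The Hodge dual of a p-form on an n-dimensional manifold is an (n-p)-form.
n = 4, p = 4, so dual degree = 4 - 4 = 0
The number of components is C(n, n-p) = C(4, 0) = 1

1


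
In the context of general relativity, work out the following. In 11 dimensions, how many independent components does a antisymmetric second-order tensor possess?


A antisymmetric rank-2 tensor in d dimensions has d(d-1)/2 independent components.
d = 11
d(d-1)/2 = 11 * 10 / 2 = 110 / 2 = 55

55


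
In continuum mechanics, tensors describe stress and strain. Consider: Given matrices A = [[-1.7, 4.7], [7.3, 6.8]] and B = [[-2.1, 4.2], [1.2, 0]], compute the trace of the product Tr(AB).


Tr(AB) = sum_i (AB)_{ii} where (AB)_{ii} = sum_k A_{ik} B_{ki}.
(AB)_{11} = -1.7*-2.1 + 4.7*1.2 = 9.21
(AB)_{22} = 7.3*4.2 + 6.8*0 = 30.66
Tr(AB) = 9.21 + 30.66 = 39.87

39.87


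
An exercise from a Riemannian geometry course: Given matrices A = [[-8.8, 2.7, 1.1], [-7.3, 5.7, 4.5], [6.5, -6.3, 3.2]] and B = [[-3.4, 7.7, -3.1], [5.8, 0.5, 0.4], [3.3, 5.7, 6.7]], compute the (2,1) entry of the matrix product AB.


(AB)_{ij} = sum_k A_{ik} B_{kj}.
For i=2, j=1:
A_{21} * B_{11} = -7.3 * -3.4 = 24.82
A_{22} * B_{21} = 5.7 * 5.8 = 33.06
A_{23} * B_{31} = 4.5 * 3.3 = 14.85
Sum = 24.82 + 33.06 + 14.85 = 72.73

72.73


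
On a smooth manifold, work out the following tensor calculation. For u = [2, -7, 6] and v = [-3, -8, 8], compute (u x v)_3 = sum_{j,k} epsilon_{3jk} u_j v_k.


(u x v)_3 = sum_{j,k} epsilon_{3jk} u_j v_k. Only permutations of (1,2,3) contribute; the two non-zero terms are:
eps_{312} u_1 v_2 = 1 * 2 * -8 = -16
eps_{321} u_2 v_1 = -1 * -7 * -3 = -21
(u x v)_3 = -37

-37


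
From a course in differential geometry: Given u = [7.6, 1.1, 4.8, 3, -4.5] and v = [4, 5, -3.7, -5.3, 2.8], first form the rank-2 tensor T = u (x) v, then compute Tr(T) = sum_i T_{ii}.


The outer product gives T_{ij} = u_i v_j.
The trace (contraction) is Tr(T) = sum_i T_{ii} = sum_i u_i v_i.
Diagonal entries:
T_{11} = u_1 * v_1 = 7.6 * 4 = 30.4
T_{22} = u_2 * v_2 = 1.1 * 5 = 5.5
T_{33} = u_3 * v_3 = 4.8 * -3.7 = -17.76
T_{44} = u_4 * v_4 = 3 * -5.3 = -15.9
T_{55} = u_5 * v_5 = -4.5 * 2.8 = -12.6
Tr(T) = 30.4 + 5.5 + -17.76 + -15.9 + -12.6 = -10.36

-10.36


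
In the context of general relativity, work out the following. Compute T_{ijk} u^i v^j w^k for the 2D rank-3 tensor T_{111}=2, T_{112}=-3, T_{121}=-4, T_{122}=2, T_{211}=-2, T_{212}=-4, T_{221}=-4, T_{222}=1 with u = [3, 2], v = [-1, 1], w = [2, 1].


S = sum over i,j,k of T_{ijk} u_i v_j w_k. Expanding all 8 terms:
T_{111}*u_1*v_1*w_1 = 2*3*-1*2 = -12  (running total: -12)
T_{112}*u_1*v_1*w_2 = -3*3*-1*1 = 9  (running total: -3)
T_{121}*u_1*v_2*w_1 = -4*3*1*2 = -24  (running total: -27)
T_{122}*u_1*v_2*w_2 = 2*3*1*1 = 6  (running total: -21)
T_{211}*u_2*v_1*w_1 = -2*2*-1*2 = 8  (running total: -13)
T_{212}*u_2*v_1*w_2 = -4*2*-1*1 = 8  (running total: -5)
T_{221}*u_2*v_2*w_1 = -4*2*1*2 = -16  (running total: -21)
T_{222}*u_2*v_2*w_2 = 1*2*1*1 = 2  (running total: -19)
S = -19

-19


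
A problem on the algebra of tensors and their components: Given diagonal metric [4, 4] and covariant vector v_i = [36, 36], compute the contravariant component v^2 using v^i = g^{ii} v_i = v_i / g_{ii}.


To raise an index with a diagonal metric: v^i = v_i / g_{ii}.
For index 2: v_2 = 36, g_{22} = 4
v^2 = 36 / 4 = 9

9


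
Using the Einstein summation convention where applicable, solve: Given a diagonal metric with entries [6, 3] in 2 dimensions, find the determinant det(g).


For a diagonal metric, the determinant is the product of diagonal entries.
Diagonal entries: 6, 3
det(g) = 6 * 3 = 18

18


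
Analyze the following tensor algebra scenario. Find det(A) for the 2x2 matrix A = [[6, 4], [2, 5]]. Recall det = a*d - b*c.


For a 2x2 matrix [[a, b], [c, d]], det = a*d - b*c.
a = 6, b = 4, c = 2, d = 5
a*d = 6 * 5 = 30
b*c = 4 * 2 = 8
det = 30 - 8 = 22

22


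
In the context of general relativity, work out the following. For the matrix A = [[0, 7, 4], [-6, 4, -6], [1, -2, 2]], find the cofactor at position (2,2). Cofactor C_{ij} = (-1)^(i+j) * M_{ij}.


To find cofactor C_{22}, delete row 2 and column 2.
The resulting 2x2 submatrix is: [[0, 4], [1, 2]]
Minor M_{22} = 0*2 - 4*1
  = 0 - 4 = -4
Sign = (-1)^(2+2) = (-1)^4 = 1
Cofactor C_{22} = 1 * -4 = -4

-4


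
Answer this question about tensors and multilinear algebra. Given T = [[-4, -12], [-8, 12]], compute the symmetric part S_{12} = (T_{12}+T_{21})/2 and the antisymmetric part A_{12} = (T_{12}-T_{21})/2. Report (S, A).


T_{12} = -12
T_{21} = -8
S_{12} = (-12 + -8)/2 = -20/2 = -10
A_{12} = (-12 - -8)/2 = -4/2 = -2
Check: S + A = -10 + -2 = -12 = T_{12}.

(-10, -2)


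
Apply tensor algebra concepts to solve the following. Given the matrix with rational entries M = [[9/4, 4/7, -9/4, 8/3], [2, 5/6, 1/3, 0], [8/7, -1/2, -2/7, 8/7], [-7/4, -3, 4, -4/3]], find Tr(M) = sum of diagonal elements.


The trace is the sum of diagonal entries.
Diagonal: M[1,1] = 9/4, M[2,2] = 5/6, M[3,3] = -2/7, M[4,4] = -4/3
Tr(M) = 9/4 + 5/6 + -2/7 + -4/3
Computing step by step:
After adding M[1,1]: 9/4
After adding M[2,2]: 37/12
After adding M[3,3]: 235/84
After adding M[4,4]: 41/28
Tr(M) = 41/28

41/28


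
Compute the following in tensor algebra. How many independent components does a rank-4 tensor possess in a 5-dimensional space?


The number of components of a rank-r tensor in d dimensions is d^r.
Here d = 5 and r = 4.
5^4 = 625

625


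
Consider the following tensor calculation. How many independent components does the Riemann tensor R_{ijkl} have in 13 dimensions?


The Riemann tensor in d dimensions has d^2(d^2 - 1)/12 independent components.
d = 13, so d^2 = 169
d^2 - 1 = 168
d^2(d^2 - 1) = 169 * 168 = 28392
Divide by 12: 28392 / 12 = 2366

2366


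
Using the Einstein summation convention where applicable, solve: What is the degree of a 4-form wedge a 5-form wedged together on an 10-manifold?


The degree of a wedge product is the sum of the degrees of the individual forms.
Degrees: 4, 5
Total degree = 4 + 5 = 9

9


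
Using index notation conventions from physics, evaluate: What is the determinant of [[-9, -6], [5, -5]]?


For a 2x2 matrix [[a, b], [c, d]], det = a*d - b*c.
a = -9, b = -6, c = 5, d = -5
a*d = -9 * -5 = 45
b*c = -6 * 5 = -30
det = 45 - -30 = 75

75


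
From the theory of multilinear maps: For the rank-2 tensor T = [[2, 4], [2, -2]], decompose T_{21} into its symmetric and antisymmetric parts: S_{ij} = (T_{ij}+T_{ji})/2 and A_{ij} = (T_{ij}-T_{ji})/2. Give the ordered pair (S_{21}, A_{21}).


T_{21} = 2
T_{12} = 4
S_{21} = (2 + 4)/2 = 6/2 = 3
A_{21} = (2 - 4)/2 = -2/2 = -1
Check: S + A = 3 + -1 = 2 = T_{21}.

(3, -1)


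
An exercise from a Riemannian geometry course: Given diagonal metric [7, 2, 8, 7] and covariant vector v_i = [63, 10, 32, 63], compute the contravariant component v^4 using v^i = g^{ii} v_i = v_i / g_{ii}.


To raise an index with a diagonal metric: v^i = v_i / g_{ii}.
For index 4: v_4 = 63, g_{44} = 7
v^4 = 63 / 7 = 9

9


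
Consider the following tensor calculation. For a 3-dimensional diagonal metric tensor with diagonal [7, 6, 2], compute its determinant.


For a diagonal metric, the determinant is the product of diagonal entries.
Diagonal entries: 7, 6, 2
det(g) = 7 * 6 * 2 = 84

84


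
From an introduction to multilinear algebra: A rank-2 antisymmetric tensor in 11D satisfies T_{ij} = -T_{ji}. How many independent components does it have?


An antisymmetric rank-2 tensor satisfies A_{ij} = -A_{ji}, so diagonal entries are zero.
The independent components are the upper-triangular entries: C(n, 2) = n(n-1)/2.
n = 11
C(11, 2) = 11 * 10 / 2 = 110 / 2 = 55

55


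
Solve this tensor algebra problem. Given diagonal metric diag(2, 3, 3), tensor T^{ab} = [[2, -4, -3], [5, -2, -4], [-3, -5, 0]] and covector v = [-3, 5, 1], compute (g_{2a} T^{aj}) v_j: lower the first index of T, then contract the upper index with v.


Step 1: lower the first index. For a diagonal metric, g_{ia} T^{aj} = g_{ii} T^{ij} (no sum on i).
g_{22} = 3
S_2{}^1 = 3 * T^{21} = 3 * 5 = 15
S_2{}^2 = 3 * T^{22} = 3 * -2 = -6
S_2{}^3 = 3 * T^{23} = 3 * -4 = -12
Step 2: contract S_2{}^j with v_j.
S_2{}^1 * v_1 = 15 * -3 = -45
S_2{}^2 * v_2 = -6 * 5 = -30
S_2{}^3 * v_3 = -12 * 1 = -12
Result = -45 + -30 + -12 = -87

-87


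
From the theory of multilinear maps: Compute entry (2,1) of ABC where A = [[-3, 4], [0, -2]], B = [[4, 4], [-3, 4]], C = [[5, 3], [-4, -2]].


(ABC)_{21} = sum_m (AB)_{2m} C_{m1}. First compute row 2 of AB.
(AB)_{21} = 0*4 + -2*-3 = 6
(AB)_{22} = 0*4 + -2*4 = -8
Now contract with column 1 of C:
(AB)_{21} * C_{11} = 6 * 5 = 30
(AB)_{22} * C_{21} = -8 * -4 = 32
(ABC)_{21} = 30 + 32 = 62

62


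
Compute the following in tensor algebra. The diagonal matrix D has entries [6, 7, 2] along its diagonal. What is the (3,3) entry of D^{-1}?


For a diagonal matrix, the inverse has entries (D^{-1})_{ii} = 1/d_{ii}.
The diagonal entries are: d_{11} = 6, d_{22} = 7, d_{33} = 2
We need (D^{-1})_{33} = 1/d_{33} = 1/2 = 1/2

1/2


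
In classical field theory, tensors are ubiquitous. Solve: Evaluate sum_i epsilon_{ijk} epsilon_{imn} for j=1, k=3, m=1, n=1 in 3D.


Using the identity: epsilon_{ijk} epsilon_{imn} = delta_{jm} delta_{kn} - delta_{jn} delta_{km}.
delta_{11} = 1
delta_{31} = 0
delta_{11} = 1
delta_{31} = 0
Result = 1 * 0 - 1 * 0 = 0 - 0 = 0

0


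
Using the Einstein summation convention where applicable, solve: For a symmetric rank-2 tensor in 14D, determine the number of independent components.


A symmetric rank-2 tensor in d dimensions has d(d+1)/2 independent components.
d = 14
d(d+1)/2 = 14 * 15 / 2 = 210 / 2 = 105

105


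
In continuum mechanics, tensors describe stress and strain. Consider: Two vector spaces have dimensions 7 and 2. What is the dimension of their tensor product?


The dimension of a tensor product is the product of dimensions.
dim(V) = 7, dim(W) = 2
dim(V (x) W) = 7 * 2 = 14

14


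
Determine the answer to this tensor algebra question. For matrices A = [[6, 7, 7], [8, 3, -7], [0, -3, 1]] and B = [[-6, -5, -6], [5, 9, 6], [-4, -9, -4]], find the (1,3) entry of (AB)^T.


(AB)^T_{ij} = (AB)_{ji} = sum_k A_{jk} B_{ki}.
For i=1, j=3 we need (AB)_{31}:
A_{31} * B_{11} = 0 * -6 = 0
A_{32} * B_{21} = -3 * 5 = -15
A_{33} * B_{31} = 1 * -4 = -4
Sum = 0 + -15 + -4 = -19

-19


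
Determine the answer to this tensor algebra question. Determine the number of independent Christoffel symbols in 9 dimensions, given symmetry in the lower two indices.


Christoffel symbols Gamma^k_{ij} are symmetric in i,j, so there are d * d(d+1)/2 independent symbols.
d = 9
d(d+1)/2 = 9 * 10 / 2 = 45
Total = 9 * 45 = 405

405


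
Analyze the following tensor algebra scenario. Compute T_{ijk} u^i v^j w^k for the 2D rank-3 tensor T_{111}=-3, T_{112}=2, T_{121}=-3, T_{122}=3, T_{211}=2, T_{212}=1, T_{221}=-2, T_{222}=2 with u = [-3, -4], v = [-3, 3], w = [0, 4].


S = sum over i,j,k of T_{ijk} u_i v_j w_k. Expanding all 8 terms:
T_{111}*u_1*v_1*w_1 = -3*-3*-3*0 = 0  (running total: 0)
T_{112}*u_1*v_1*w_2 = 2*-3*-3*4 = 72  (running total: 72)
T_{121}*u_1*v_2*w_1 = -3*-3*3*0 = 0  (running total: 72)
T_{122}*u_1*v_2*w_2 = 3*-3*3*4 = -108  (running total: -36)
T_{211}*u_2*v_1*w_1 = 2*-4*-3*0 = 0  (running total: -36)
T_{212}*u_2*v_1*w_2 = 1*-4*-3*4 = 48  (running total: 12)
T_{221}*u_2*v_2*w_1 = -2*-4*3*0 = 0  (running total: 12)
T_{222}*u_2*v_2*w_2 = 2*-4*3*4 = -96  (running total: -84)
S = -84

-84


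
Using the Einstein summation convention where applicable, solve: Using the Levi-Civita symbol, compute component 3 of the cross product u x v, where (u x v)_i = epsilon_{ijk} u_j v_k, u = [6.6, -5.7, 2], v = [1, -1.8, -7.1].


(u x v)_3 = sum_{j,k} epsilon_{3jk} u_j v_k. Only permutations of (1,2,3) contribute; the two non-zero terms are:
eps_{312} u_1 v_2 = 1 * 6.6 * -1.8 = -11.88
eps_{321} u_2 v_1 = -1 * -5.7 * 1 = 5.7
(u x v)_3 = -6.18

-6.18


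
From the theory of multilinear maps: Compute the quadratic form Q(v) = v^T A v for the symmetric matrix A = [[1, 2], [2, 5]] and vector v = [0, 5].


First compute Av:
(Av)_1 = 1*0 + 2*5 = 10
(Av)_2 = 2*0 + 5*5 = 25
Av = [10, 25]
Then v^T (Av) = 0*10 + 5*25
= 0 + 125 = 125

125


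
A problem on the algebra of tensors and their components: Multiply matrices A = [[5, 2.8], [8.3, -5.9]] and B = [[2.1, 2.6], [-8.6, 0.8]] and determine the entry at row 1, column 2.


(AB)_{ij} = sum_k A_{ik} B_{kj}.
For i=1, j=2:
A_{11} * B_{12} = 5 * 2.6 = 13
A_{12} * B_{22} = 2.8 * 0.8 = 2.24
Sum = 13 + 2.24 = 15.24

15.24


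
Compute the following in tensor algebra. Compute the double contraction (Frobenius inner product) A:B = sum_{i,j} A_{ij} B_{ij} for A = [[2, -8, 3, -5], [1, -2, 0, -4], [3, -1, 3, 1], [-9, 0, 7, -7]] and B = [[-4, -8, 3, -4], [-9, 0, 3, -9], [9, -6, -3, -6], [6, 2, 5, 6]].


A:B = sum over all i,j of A_{ij} * B_{ij}.
Row 1: 2*-4=-8, -8*-8=64, 3*3=9, -5*-4=20 => row sum = 85
Row 2: 1*-9=-9, -2*0=0, 0*3=0, -4*-9=36 => row sum = 27
Row 3: 3*9=27, -1*-6=6, 3*-3=-9, 1*-6=-6 => row sum = 18
Row 4: -9*6=-54, 0*2=0, 7*5=35, -7*6=-42 => row sum = -61
Total = 85 + 27 + 18 + -61 = 69

69


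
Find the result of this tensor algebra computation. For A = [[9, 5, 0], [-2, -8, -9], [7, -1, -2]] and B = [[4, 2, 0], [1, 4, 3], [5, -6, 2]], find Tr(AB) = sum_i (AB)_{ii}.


Tr(AB) = sum_i (AB)_{ii} where (AB)_{ii} = sum_k A_{ik} B_{ki}.
(AB)_{11} = 9*4 + 5*1 + 0*5 = 41
(AB)_{22} = -2*2 + -8*4 + -9*-6 = 18
(AB)_{33} = 7*0 + -1*3 + -2*2 = -7
Tr(AB) = 41 + 18 + -7 = 52

52


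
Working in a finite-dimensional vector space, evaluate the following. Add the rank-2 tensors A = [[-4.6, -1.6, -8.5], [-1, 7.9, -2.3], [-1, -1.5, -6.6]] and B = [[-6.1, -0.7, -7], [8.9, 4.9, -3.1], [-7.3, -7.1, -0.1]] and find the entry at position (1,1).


Tensor addition is component-wise: (A + B)_{ij} = A_{ij} + B_{ij}.
A_{11} = -4.6
B_{11} = -6.1
(A + B)_{11} = -4.6 + -6.1 = -10.7

-10.7


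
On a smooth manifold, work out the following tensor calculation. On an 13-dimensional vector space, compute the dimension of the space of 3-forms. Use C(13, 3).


The dimension of the space of p-forms on an n-dimensional space is C(n, p).
n = 13, p = 3
C(13, 3) = 13! / (3! * 10!) = 286

286


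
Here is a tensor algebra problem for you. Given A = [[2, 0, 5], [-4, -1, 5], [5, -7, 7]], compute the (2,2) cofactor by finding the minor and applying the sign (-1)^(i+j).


To find cofactor C_{22}, delete row 2 and column 2.
The resulting 2x2 submatrix is: [[2, 5], [5, 7]]
Minor M_{22} = 2*7 - 5*5
  = 14 - 25 = -11
Sign = (-1)^(2+2) = (-1)^4 = 1
Cofactor C_{22} = 1 * -11 = -11

-11


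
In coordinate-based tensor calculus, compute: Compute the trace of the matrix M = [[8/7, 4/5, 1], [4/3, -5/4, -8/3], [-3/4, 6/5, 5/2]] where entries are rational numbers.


The trace is the sum of diagonal entries.
Diagonal: M[1,1] = 8/7, M[2,2] = -5/4, M[3,3] = 5/2
Tr(M) = 8/7 + -5/4 + 5/2
Computing step by step:
After adding M[1,1]: 8/7
After adding M[2,2]: -3/28
After adding M[3,3]: 67/28
Tr(M) = 67/28

67/28


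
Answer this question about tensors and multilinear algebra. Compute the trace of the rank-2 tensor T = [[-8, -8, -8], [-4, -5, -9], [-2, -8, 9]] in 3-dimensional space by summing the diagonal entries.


The contraction (trace) of a rank-2 tensor is the sum of its diagonal elements.
Diagonal entries: A[1,1] = -8, A[2,2] = -5, A[3,3] = 9
Tr(A) = -8 + -5 + 9 = -4

-4


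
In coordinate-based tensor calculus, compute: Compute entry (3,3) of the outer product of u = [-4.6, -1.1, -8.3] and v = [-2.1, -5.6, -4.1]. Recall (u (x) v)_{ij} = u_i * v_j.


The outer product entry T_{ij} = u_i * v_j.
We need i=3, j=3.
u_3 = -8.3, v_3 = -4.1
T_{3,3} = -8.3 * -4.1 = 34.03

34.03


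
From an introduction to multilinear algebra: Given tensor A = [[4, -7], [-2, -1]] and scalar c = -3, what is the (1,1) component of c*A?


Scalar multiplication: (cA)_{ij} = c * A_{ij}.
c = -3
A_{11} = 4
(cA)_{11} = -3 * 4 = -12

-12


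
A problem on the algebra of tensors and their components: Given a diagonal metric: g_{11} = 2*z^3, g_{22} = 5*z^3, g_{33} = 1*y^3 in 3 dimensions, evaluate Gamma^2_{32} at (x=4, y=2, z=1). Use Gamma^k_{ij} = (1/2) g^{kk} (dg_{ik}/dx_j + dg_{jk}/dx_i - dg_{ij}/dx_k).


For a diagonal metric, Gamma^k_{ij} = (1/2) g^{kk} (dg_{ik}/dx_j + dg_{jk}/dx_i - dg_{ij}/dx_k).
The metric is diagonal, so g_{ab} = 0 for a != b.
At the given point: g_{11} = 2, g_{22} = 5, g_{33} = 8
g^{22} = 1/5
dg_{32}/dx_2 = 0 (off-diagonal)
dg_{22}/dx_3 = dg_{22}/dx_3 = 15
dg_{32}/dx_2 = 0 (off-diagonal)
Numerator = 0 + 15 - 0 = 15
Gamma^2_{32} = 15 / (2 * 5) = 3/2

3/2


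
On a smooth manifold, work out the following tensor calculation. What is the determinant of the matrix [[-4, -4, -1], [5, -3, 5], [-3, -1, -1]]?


Expanding along the first row, det(A) = a11*M_11 - a12*M_12 + a13*M_13, where M_1j is the (1,j) minor.
Minor M_11 = -3*-1 - 5*-1 = 8
Minor M_12 = 5*-1 - 5*-3 = 10
Minor M_13 = 5*-1 - -3*-3 = -14
det = -4*(8) - -4*(10) + -1*(-14)
    = -32 - -40 + 14
    = 22

22


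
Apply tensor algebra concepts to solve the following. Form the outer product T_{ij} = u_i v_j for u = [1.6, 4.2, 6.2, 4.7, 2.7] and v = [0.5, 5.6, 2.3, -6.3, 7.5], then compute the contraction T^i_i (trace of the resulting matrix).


The outer product gives T_{ij} = u_i v_j.
The trace (contraction) is Tr(T) = sum_i T_{ii} = sum_i u_i v_i.
Diagonal entries:
T_{11} = u_1 * v_1 = 1.6 * 0.5 = 0.8
T_{22} = u_2 * v_2 = 4.2 * 5.6 = 23.52
T_{33} = u_3 * v_3 = 6.2 * 2.3 = 14.26
T_{44} = u_4 * v_4 = 4.7 * -6.3 = -29.61
T_{55} = u_5 * v_5 = 2.7 * 7.5 = 20.25
Tr(T) = 0.8 + 23.52 + 14.26 + -29.61 + 20.25 = 29.22

29.22


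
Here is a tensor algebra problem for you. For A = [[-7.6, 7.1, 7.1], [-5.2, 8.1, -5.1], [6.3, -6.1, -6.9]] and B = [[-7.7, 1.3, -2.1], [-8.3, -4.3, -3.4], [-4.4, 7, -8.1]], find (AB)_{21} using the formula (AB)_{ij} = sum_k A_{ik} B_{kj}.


(AB)_{ij} = sum_k A_{ik} B_{kj}.
For i=2, j=1:
A_{21} * B_{11} = -5.2 * -7.7 = 40.04
A_{22} * B_{21} = 8.1 * -8.3 = -67.23
A_{23} * B_{31} = -5.1 * -4.4 = 22.44
Sum = 40.04 + -67.23 + 22.44 = -4.75

-4.75


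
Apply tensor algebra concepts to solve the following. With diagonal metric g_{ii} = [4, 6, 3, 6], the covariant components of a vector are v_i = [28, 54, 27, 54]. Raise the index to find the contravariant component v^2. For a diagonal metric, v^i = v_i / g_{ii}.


To raise an index with a diagonal metric: v^i = v_i / g_{ii}.
For index 2: v_2 = 54, g_{22} = 6
v^2 = 54 / 6 = 9

9


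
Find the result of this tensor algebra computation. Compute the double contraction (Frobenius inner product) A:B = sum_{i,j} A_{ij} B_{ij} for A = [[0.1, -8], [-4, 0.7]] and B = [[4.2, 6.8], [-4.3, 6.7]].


A:B = sum over all i,j of A_{ij} * B_{ij}.
Row 1: 0.1*4.2=0.42, -8*6.8=-54.4 => row sum = -53.98
Row 2: -4*-4.3=17.2, 0.7*6.7=4.69 => row sum = 21.89
Total = -53.98 + 21.89 = -32.09

-32.09


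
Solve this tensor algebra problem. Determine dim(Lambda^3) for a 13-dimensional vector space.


The dimension of the space of p-forms on an n-dimensional space is C(n, p).
n = 13, p = 3
C(13, 3) = 13! / (3! * 10!) = 286

286


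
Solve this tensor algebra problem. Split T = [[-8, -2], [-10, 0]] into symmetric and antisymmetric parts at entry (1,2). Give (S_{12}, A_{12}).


T_{12} = -2
T_{21} = -10
S_{12} = (-2 + -10)/2 = -12/2 = -6
A_{12} = (-2 - -10)/2 = 8/2 = 4
Check: S + A = -6 + 4 = -2 = T_{12}.

(-6, 4)


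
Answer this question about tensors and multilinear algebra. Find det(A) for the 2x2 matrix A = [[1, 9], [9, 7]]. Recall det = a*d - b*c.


For a 2x2 matrix [[a, b], [c, d]], det = a*d - b*c.
a = 1, b = 9, c = 9, d = 7
a*d = 1 * 7 = 7
b*c = 9 * 9 = 81
det = 7 - 81 = -74

-74


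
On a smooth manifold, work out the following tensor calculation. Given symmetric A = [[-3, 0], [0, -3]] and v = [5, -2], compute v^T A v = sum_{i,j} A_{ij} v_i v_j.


First compute Av:
(Av)_1 = -3*5 + 0*-2 = -15
(Av)_2 = 0*5 + -3*-2 = 6
Av = [-15, 6]
Then v^T (Av) = 5*-15 + -2*6
= -75 + -12 = -87

-87


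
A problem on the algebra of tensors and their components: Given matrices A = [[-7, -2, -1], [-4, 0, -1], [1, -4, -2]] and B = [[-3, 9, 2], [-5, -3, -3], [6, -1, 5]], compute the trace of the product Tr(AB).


Tr(AB) = sum_i (AB)_{ii} where (AB)_{ii} = sum_k A_{ik} B_{ki}.
(AB)_{11} = -7*-3 + -2*-5 + -1*6 = 25
(AB)_{22} = -4*9 + 0*-3 + -1*-1 = -35
(AB)_{33} = 1*2 + -4*-3 + -2*5 = 4
Tr(AB) = 25 + -35 + 4 = -6

-6


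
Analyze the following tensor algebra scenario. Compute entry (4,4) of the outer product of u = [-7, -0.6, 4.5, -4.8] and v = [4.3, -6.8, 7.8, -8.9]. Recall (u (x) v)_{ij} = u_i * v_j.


The outer product entry T_{ij} = u_i * v_j.
We need i=4, j=4.
u_4 = -4.8, v_4 = -8.9
T_{4,4} = -4.8 * -8.9 = 42.72

42.72


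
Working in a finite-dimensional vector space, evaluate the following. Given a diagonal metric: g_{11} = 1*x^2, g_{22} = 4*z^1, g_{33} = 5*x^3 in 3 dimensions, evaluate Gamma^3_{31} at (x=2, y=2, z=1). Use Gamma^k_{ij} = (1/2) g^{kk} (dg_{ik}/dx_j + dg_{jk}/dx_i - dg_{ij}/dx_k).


For a diagonal metric, Gamma^k_{ij} = (1/2) g^{kk} (dg_{ik}/dx_j + dg_{jk}/dx_i - dg_{ij}/dx_k).
The metric is diagonal, so g_{ab} = 0 for a != b.
At the given point: g_{11} = 4, g_{22} = 4, g_{33} = 40
g^{33} = 1/40
dg_{33}/dx_1 = dg_{33}/dx_1 = 60
dg_{13}/dx_3 = 0 (off-diagonal)
dg_{31}/dx_3 = 0 (off-diagonal)
Numerator = 60 + 0 - 0 = 60
Gamma^3_{31} = 60 / (2 * 40) = 3/4

3/4


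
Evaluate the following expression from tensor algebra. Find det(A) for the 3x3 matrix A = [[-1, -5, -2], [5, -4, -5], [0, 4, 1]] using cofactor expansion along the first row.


Expanding along the first row, det(A) = a11*M_11 - a12*M_12 + a13*M_13, where M_1j is the (1,j) minor.
Minor M_11 = -4*1 - -5*4 = 16
Minor M_12 = 5*1 - -5*0 = 5
Minor M_13 = 5*4 - -4*0 = 20
det = -1*(16) - -5*(5) + -2*(20)
    = -16 - -25 + -40
    = -31

-31


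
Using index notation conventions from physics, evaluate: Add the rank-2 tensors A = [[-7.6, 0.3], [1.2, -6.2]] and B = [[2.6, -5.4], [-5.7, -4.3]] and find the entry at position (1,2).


Tensor addition is component-wise: (A + B)_{ij} = A_{ij} + B_{ij}.
A_{12} = 0.3
B_{12} = -5.4
(A + B)_{12} = 0.3 + -5.4 = -5.1

-5.1


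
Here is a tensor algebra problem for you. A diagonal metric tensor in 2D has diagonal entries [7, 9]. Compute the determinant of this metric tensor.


For a diagonal metric, the determinant is the product of diagonal entries.
Diagonal entries: 7, 9
det(g) = 7 * 9 = 63

63


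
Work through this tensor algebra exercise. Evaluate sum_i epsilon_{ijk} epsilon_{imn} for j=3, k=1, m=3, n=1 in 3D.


Using the identity: epsilon_{ijk} epsilon_{imn} = delta_{jm} delta_{kn} - delta_{jn} delta_{km}.
delta_{33} = 1
delta_{11} = 1
delta_{31} = 0
delta_{13} = 0
Result = 1 * 1 - 0 * 0 = 1 - 0 = 1

1


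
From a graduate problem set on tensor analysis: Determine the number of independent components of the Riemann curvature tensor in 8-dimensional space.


The Riemann tensor in d dimensions has d^2(d^2 - 1)/12 independent components.
d = 8, so d^2 = 64
d^2 - 1 = 63
d^2(d^2 - 1) = 64 * 63 = 4032
Divide by 12: 4032 / 12 = 336

336


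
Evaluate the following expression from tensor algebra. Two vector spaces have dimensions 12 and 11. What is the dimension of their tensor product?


The dimension of a tensor product is the product of dimensions.
dim(V) = 12, dim(W) = 11
dim(V (x) W) = 12 * 11 = 132

132


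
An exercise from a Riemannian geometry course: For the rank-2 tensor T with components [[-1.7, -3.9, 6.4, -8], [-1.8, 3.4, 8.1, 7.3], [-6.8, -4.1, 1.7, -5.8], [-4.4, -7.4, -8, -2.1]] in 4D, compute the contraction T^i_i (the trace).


The contraction (trace) of a rank-2 tensor is the sum of its diagonal elements.
Diagonal entries: A[1,1] = -1.7, A[2,2] = 3.4, A[3,3] = 1.7, A[4,4] = -2.1
Tr(A) = -1.7 + 3.4 + 1.7 + -2.1 = 1.3

1.3


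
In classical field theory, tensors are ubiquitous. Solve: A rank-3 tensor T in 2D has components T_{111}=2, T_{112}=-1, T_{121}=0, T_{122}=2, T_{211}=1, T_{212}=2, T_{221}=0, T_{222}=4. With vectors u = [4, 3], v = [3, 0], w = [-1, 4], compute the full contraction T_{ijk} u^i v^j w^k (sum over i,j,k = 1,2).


S = sum over i,j,k of T_{ijk} u_i v_j w_k. Expanding all 8 terms:
T_{111}*u_1*v_1*w_1 = 2*4*3*-1 = -24  (running total: -24)
T_{112}*u_1*v_1*w_2 = -1*4*3*4 = -48  (running total: -72)
T_{121}*u_1*v_2*w_1 = 0*4*0*-1 = 0  (running total: -72)
T_{122}*u_1*v_2*w_2 = 2*4*0*4 = 0  (running total: -72)
T_{211}*u_2*v_1*w_1 = 1*3*3*-1 = -9  (running total: -81)
T_{212}*u_2*v_1*w_2 = 2*3*3*4 = 72  (running total: -9)
T_{221}*u_2*v_2*w_1 = 0*3*0*-1 = 0  (running total: -9)
T_{222}*u_2*v_2*w_2 = 4*3*0*4 = 0  (running total: -9)
S = -9

-9


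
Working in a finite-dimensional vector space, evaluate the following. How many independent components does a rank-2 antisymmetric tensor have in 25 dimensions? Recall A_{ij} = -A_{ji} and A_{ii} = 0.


An antisymmetric rank-2 tensor satisfies A_{ij} = -A_{ji}, so diagonal entries are zero.
The independent components are the upper-triangular entries: C(n, 2) = n(n-1)/2.
n = 25
C(25, 2) = 25 * 24 / 2 = 600 / 2 = 300

300


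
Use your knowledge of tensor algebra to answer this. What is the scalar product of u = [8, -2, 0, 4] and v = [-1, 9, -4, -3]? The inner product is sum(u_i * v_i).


The inner product u . v = sum of u_i * v_i.
Term-by-term: 8 * -1, -2 * 9, 0 * -4, 4 * -3
Products: -8, -18, 0, -12
Sum = -8 + -18 + 0 + -12 = -38

-38


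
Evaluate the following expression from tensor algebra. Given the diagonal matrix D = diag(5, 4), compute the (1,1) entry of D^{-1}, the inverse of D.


For a diagonal matrix, the inverse has entries (D^{-1})_{ii} = 1/d_{ii}.
The diagonal entries are: d_{11} = 5, d_{22} = 4
We need (D^{-1})_{11} = 1/d_{11} = 1/5 = 1/5

1/5


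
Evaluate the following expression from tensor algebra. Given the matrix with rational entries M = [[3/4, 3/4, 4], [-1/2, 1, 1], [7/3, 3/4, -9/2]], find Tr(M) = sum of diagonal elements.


The trace is the sum of diagonal entries.
Diagonal: M[1,1] = 3/4, M[2,2] = 1, M[3,3] = -9/2
Tr(M) = 3/4 + 1 + -9/2
Computing step by step:
After adding M[1,1]: 3/4
After adding M[2,2]: 7/4
After adding M[3,3]: -11/4
Tr(M) = -11/4

-11/4


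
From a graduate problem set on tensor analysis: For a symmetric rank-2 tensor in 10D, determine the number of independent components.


A symmetric rank-2 tensor in d dimensions has d(d+1)/2 independent components.
d = 10
d(d+1)/2 = 10 * 11 / 2 = 110 / 2 = 55

55


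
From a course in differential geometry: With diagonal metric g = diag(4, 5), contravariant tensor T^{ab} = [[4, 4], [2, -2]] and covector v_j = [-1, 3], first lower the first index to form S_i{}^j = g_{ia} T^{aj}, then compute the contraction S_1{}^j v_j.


Step 1: lower the first index. For a diagonal metric, g_{ia} T^{aj} = g_{ii} T^{ij} (no sum on i).
g_{11} = 4
S_1{}^1 = 4 * T^{11} = 4 * 4 = 16
S_1{}^2 = 4 * T^{12} = 4 * 4 = 16
Step 2: contract S_1{}^j with v_j.
S_1{}^1 * v_1 = 16 * -1 = -16
S_1{}^2 * v_2 = 16 * 3 = 48
Result = -16 + 48 = 32

32


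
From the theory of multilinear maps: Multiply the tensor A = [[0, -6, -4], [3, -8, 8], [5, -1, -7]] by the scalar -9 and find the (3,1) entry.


Scalar multiplication: (cA)_{ij} = c * A_{ij}.
c = -9
A_{31} = 5
(cA)_{31} = -9 * 5 = -45

-45


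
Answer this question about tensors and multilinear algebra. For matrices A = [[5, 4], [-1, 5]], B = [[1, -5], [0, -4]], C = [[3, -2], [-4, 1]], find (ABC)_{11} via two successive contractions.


(ABC)_{11} = sum_m (AB)_{1m} C_{m1}. First compute row 1 of AB.
(AB)_{11} = 5*1 + 4*0 = 5
(AB)_{12} = 5*-5 + 4*-4 = -41
Now contract with column 1 of C:
(AB)_{11} * C_{11} = 5 * 3 = 15
(AB)_{12} * C_{21} = -41 * -4 = 164
(ABC)_{11} = 15 + 164 = 179

179


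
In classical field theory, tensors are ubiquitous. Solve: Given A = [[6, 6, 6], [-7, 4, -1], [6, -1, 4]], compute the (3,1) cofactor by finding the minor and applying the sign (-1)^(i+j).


To find cofactor C_{31}, delete row 3 and column 1.
The resulting 2x2 submatrix is: [[6, 6], [4, -1]]
Minor M_{31} = 6*-1 - 6*4
  = -6 - 24 = -30
Sign = (-1)^(3+1) = (-1)^4 = 1
Cofactor C_{31} = 1 * -30 = -30

-30


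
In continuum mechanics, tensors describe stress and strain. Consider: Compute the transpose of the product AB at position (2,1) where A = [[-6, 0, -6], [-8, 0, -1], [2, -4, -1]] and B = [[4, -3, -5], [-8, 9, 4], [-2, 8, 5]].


(AB)^T_{ij} = (AB)_{ji} = sum_k A_{jk} B_{ki}.
For i=2, j=1 we need (AB)_{12}:
A_{11} * B_{12} = -6 * -3 = 18
A_{12} * B_{22} = 0 * 9 = 0
A_{13} * B_{32} = -6 * 8 = -48
Sum = 18 + 0 + -48 = -30

-30


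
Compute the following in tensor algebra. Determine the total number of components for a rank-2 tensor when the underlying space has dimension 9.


The number of components of a rank-r tensor in d dimensions is d^r.
Here d = 9 and r = 2.
9^2 = 81

81
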